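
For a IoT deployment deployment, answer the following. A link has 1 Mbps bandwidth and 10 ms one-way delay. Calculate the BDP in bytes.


Given: bandwidth = 1 Mbps, delay = 10 ms
BDP in bits = 1 * 10^6 * 10 / 1000
BDP in bits = 10000
BDP in bytes = 10000 / 8 = 1250

1250


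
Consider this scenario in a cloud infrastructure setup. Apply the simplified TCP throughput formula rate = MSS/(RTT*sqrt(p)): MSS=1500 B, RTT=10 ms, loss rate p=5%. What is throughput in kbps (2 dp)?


Given: MSS = 1500 bytes, RTT = 10 ms, loss = 5%
RTT in seconds = 10 / 1000 = 0.01
Loss rate = 5% = 0.05
sqrt(loss) = sqrt(0.05) = 0.223606797750
Throughput (bytes/s) = 1500 / (0.01 * 0.223606797750) = 670820.3932
Throughput (kbps) = 670820.3932 * 8 / 1000 = 5366.563146 -> 5366.56 kbps (2 dp)

5366.56


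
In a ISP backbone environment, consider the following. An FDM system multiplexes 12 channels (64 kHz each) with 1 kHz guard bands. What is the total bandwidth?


Given: 12 channels, 64 kHz each, guard = 1 kHz
Channel bandwidth = 12 * 64 = 768 kHz
Guard bands = 11 gaps * 1 kHz = 11 kHz
Total = 768 + 11 = 779 kHz

779


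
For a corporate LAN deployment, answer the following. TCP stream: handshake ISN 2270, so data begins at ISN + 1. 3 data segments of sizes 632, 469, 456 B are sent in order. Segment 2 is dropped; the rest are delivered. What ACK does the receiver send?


SYN uses sequence number 2270; first data byte = ISN + 1 = 2271.
Segment 1: SEQ = 2271, len = 632 B, covers [2271, 2902]
Segment 2: SEQ = 2903, len = 469 B, covers [2903, 3371] [LOST]
Segment 3: SEQ = 3372, len = 456 B, covers [3372, 3827]
In-order data received: bytes [2271, 2902] (segments 1..1).
Segment 2 missing -> gap begins at byte 2903; later segments buffered out of order.
Cumulative ACK = next expected in-order byte = 2271 + 632 = 2903

2903


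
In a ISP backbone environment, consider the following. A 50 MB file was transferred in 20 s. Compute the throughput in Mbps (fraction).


Given: file = 50 MB, time = 20 s
File in Mb = 50 * 8 = 400 Mb
Throughput = 400 / 20 Mbps
Throughput = 20 Mbps

20


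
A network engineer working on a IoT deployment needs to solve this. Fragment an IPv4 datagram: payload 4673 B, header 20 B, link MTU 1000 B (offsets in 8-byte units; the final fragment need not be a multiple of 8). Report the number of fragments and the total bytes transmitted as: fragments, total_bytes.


Max data per non-final fragment = floor((MTU - header)/8)*8 = floor((1000 - 20)/8)*8 = floor(980/8)*8 = 976 B
Final fragment needs no 8-byte alignment: it can carry up to MTU - header = 980 B
Non-final fragments needed = ceil((payload - 980) / 976) = ceil(3693/976) = ceil(3.7838) = 4
Number of fragments = 4 + 1 = 5
Fragment sizes (data): 4 * 976 B + 769 B (last, 769 <= 980 OK)
Total bytes sent = payload + n_frags * header = 4673 + 5*20 = 4673 + 100 = 4773 B

5, 4773


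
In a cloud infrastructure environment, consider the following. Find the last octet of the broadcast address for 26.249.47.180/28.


Given: IP = 26.249.47.180, prefix = /28
Host bits = 32 - 28 = 4
Network last octet = 180 AND mask = 176
Host part size = 2^4 - 1 = 15
Broadcast last octet = 176 OR 15 = 191

191


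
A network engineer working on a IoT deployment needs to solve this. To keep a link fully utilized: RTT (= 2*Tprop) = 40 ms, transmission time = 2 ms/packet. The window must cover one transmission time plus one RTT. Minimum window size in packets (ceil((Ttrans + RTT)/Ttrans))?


Given: Ttrans = 2 ms, RTT = 40 ms (= 2 * Tprop, Tprop = 20 ms)
Time until first ACK returns = Ttrans + RTT = 2 + 40 = 42 ms
Need W * Ttrans >= Ttrans + RTT  ->  W >= (Ttrans + RTT) / Ttrans
(Ttrans + RTT) / Ttrans = 42 / 2 = 21
W_min = ceil(21) = 21

21


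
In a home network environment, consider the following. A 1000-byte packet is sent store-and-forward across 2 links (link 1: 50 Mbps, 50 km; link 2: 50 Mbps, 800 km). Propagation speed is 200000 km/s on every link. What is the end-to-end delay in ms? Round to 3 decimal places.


Packet = 1000 bytes = 8000 bits. Store-and-forward: sum (t_trans + t_prop) per link.
Link 1: t_trans = 8000/(50*10^6) s = 0.1600 ms; t_prop = 50/200000 s = 0.2500 ms; subtotal = 0.4100 ms
Link 2: t_trans = 8000/(50*10^6) s = 0.1600 ms; t_prop = 800/200000 s = 4.0000 ms; subtotal = 4.1600 ms
End-to-end = 0.4100 + 4.1600 = 4.5700 ms -> 4.570 ms (3 dp)

4.570


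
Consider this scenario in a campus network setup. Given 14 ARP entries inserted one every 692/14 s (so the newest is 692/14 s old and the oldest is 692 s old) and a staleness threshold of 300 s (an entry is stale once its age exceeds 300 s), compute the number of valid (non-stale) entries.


Ages are k * 692/14 s for k = 1..14 (spacing = 49.4286 s).
Entry k is valid iff k * 692/14 <= 300 iff k <= 14 * 300 / 692 = 6.0694
n_valid = floor(6.0694) = 6
(n_stale = 14 - 6 = 8)

6


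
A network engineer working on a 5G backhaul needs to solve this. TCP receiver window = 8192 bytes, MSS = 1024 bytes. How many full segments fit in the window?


Given: RWND = 8192 bytes, MSS = 1024 bytes
Full segments = floor(RWND / MSS)
Full segments = floor(8192 / 1024)
Full segments = floor(8.0) = 8

8


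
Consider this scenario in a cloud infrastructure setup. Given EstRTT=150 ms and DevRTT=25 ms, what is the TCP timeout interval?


Given: EstRTT = 150 ms, DevRTT = 25 ms
Timeout = EstRTT + 4 * DevRTT
4 * DevRTT = 4 * 25 = 100
Timeout = 150 + 100 = 250 ms

250


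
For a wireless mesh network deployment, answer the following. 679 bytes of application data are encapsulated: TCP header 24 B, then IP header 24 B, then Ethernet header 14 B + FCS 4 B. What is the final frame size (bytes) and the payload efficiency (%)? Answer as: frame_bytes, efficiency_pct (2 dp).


TCP segment = 679 + 24 = 703 B
IP packet = 703 + 24 = 727 B
Ethernet frame = 727 + 14 + 4 = 745 B
Efficiency = app / frame = 679 / 745 = 0.911409 = 91.1409% -> 91.14% (2 dp)

745, 91.14


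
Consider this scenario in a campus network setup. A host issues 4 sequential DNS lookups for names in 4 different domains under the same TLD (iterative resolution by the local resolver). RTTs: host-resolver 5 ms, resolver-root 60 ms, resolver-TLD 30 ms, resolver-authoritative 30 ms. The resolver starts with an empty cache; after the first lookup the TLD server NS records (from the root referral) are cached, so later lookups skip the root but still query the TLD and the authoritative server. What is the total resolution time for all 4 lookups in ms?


Lookup 1 (cold cache): local + root + TLD + auth = 5 + 60 + 30 + 30 = 125 ms
Lookups 2..4 (TLD NS cached -> skip root; new domain -> still ask TLD and auth): local + TLD + auth = 5 + 30 + 30 = 65 ms each
Remaining 3 lookups: 3 * 65 = 195 ms
Total = 125 + 195 = 320 ms

320


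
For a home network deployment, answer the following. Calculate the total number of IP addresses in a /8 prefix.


Given: CIDR prefix /8
Host bits = 32 - 8 = 24
Total addresses = 2^24 = 16777216

16777216


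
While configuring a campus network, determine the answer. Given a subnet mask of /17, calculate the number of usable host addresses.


Given: subnet mask /17
Host bits = 32 - 17 = 15
Total addresses = 2^15 = 32768
Usable hosts = 32768 - 2 (network + broadcast) = 32766

32766


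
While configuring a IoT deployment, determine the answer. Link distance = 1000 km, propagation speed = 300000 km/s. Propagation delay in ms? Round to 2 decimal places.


Given: distance = 1000 km, speed = 300000 km/s
Delay = distance / speed = 1000 / 300000 seconds
Delay in ms = 1000 * 1000 / 300000
Delay = 3.3333 ms
Rounded to 2 dp = 3.33 ms

3.33


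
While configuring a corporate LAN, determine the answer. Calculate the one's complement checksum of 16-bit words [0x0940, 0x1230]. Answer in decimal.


Given words: [0x0940, 0x1230]
Step 1: Sum all words
Raw sum = 2368 + 4656 = 7024
One's complement = ~7024 & 0xFFFF = 58511

58511


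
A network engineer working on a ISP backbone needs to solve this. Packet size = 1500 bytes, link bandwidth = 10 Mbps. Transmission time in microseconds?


Given: packet = 1500 bytes, bandwidth = 10 Mbps
Packet in bits = 1500 * 8 = 12000 bits
Bandwidth = 10 * 10^6 = 10000000 bps
Time = 12000 / 10000000 seconds
Time in us = 12000 * 10^6 / 10000000 = 1200

1200


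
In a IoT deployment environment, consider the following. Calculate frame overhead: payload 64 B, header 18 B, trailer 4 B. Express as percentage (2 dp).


Given: payload = 64 B, header = 18 B, trailer = 4 B
Overhead bytes = header + trailer = 18 + 4 = 22
Total frame = payload + overhead = 64 + 22 = 86
Overhead % = 22 / 86 * 100 = 25.5814% -> 25.58% (2 dp)

25.58


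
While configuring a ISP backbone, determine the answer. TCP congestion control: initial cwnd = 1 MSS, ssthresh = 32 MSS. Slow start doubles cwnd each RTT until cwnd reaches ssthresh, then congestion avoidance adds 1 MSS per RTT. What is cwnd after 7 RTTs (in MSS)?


RTT 0: cwnd = 1 MSS (initial)
RTT 1: cwnd = 2 MSS (slow start, doubled)
RTT 2: cwnd = 4 MSS (slow start, doubled)
RTT 3: cwnd = 8 MSS (slow start, doubled)
RTT 4: cwnd = 16 MSS (slow start, doubled)
RTT 5: cwnd = 32 MSS (slow start, doubled)
RTT 6: cwnd = 33 MSS (congestion avoidance, +1)
RTT 7: cwnd = 34 MSS (congestion avoidance, +1)

34


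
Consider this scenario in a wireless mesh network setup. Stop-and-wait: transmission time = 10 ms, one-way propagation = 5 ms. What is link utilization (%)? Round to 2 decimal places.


Given: Ttrans = 10 ms, Tprop = 5 ms
RTT = 2 * Tprop = 2 * 5 = 10 ms
U = Ttrans / (Ttrans + RTT)
U = 10 / (10 + 10)
U = 10 / 20 = 0.5
U% = 50.00%

50.00


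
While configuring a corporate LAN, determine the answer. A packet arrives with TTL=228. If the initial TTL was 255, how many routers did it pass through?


Given: initial TTL = 255, received TTL = 228
Hops = initial TTL - received TTL
Hops = 255 - 228 = 27

27


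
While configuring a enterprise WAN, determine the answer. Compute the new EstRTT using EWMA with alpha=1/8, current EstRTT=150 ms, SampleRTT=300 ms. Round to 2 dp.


Given: EstRTT = 150 ms, SampleRTT = 300 ms, alpha = 1/8
New EstRTT = (1 - alpha) * EstRTT + alpha * SampleRTT
(7/8) * 150 = 131.25
(1/8) * 300 = 37.5
New EstRTT = 131.25 + 37.5 = 168.75 ms -> 168.75 ms (2 dp)

168.75


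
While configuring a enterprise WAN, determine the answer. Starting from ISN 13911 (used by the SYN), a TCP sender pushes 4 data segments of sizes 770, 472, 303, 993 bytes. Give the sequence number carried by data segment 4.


The SYN occupies sequence number ISN = 13911, so the first data byte is ISN + 1 = 13912.
SEQ of data segment i = (ISN + 1) + sum of payload sizes of segments 1..i-1.
Segment 1: SEQ = 13912, payload = 770 bytes
Segment 2: SEQ = 14682, payload = 472 bytes
Segment 3: SEQ = 15154, payload = 303 bytes
Segment 4: SEQ = 15457, payload = 993 bytes
SEQ of segment 4 = 13912 + 770 + 472 + 303 = 15457

15457


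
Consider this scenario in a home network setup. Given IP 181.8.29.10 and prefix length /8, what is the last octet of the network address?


Given: IP = 181.8.29.10, prefix = /8
Subnet mask = 255.0.0.0
Last octet of IP: 10
Last octet of mask: 0
Network last octet = 10 AND 0 = 0

0


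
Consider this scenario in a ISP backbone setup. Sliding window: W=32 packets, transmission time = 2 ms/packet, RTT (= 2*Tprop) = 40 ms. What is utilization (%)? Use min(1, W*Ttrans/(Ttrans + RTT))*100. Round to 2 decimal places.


Given: W = 32, Ttrans = 2 ms, RTT = 40 ms (= 2 * Tprop, Tprop = 20 ms)
Cycle time = Ttrans + RTT = 2 + 40 = 42 ms (first packet sent until its ACK returns)
W * Ttrans = 32 * 2 = 64 ms of sending per cycle
W * Ttrans / (Ttrans + RTT) = 64 / 42 = 1.523810
U = min(1, 1.523810) = 1.000000
U% = 100.00%

100.00


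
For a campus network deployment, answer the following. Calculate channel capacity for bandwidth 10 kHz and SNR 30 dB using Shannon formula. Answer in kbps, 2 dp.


Given: B = 10 kHz, SNR = 30 dB
SNR linear = 10^(30/10) = 1000
1 + SNR = 1001
log2(1001) = 9.9672262588
C = 10 * 1000 * 9.9672262588 = 99672.2626 bps
C = 99.672263 kbps -> 99.67 kbps (2 dp)

99.67


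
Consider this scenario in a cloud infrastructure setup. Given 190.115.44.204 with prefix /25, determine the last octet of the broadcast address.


Given: IP = 190.115.44.204, prefix = /25
Host bits = 32 - 25 = 7
Network last octet = 204 AND mask = 128
Host part size = 2^7 - 1 = 127
Broadcast last octet = 128 OR 127 = 255

255


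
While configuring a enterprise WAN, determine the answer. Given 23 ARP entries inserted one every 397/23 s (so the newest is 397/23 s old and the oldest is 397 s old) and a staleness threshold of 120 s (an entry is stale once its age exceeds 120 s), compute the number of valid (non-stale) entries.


Ages are k * 397/23 s for k = 1..23 (spacing = 17.2609 s).
Entry k is valid iff k * 397/23 <= 120 iff k <= 23 * 120 / 397 = 6.9521
n_valid = floor(6.9521) = 6
(n_stale = 23 - 6 = 17)

6


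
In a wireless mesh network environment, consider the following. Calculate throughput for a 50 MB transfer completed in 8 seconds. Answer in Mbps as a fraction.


Given: file = 50 MB, time = 8 s
File in Mb = 50 * 8 = 400 Mb
Throughput = 400 / 8 Mbps
Throughput = 50 Mbps

50


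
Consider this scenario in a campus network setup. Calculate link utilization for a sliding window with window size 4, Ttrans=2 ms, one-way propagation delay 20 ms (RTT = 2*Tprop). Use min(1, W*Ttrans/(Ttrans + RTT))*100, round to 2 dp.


Given: W = 4, Ttrans = 2 ms, RTT = 40 ms (= 2 * Tprop, Tprop = 20 ms)
Cycle time = Ttrans + RTT = 2 + 40 = 42 ms (first packet sent until its ACK returns)
W * Ttrans = 4 * 2 = 8 ms of sending per cycle
W * Ttrans / (Ttrans + RTT) = 8 / 42 = 0.190476
U = min(1, 0.190476) = 0.190476
U% = 19.05%

19.05


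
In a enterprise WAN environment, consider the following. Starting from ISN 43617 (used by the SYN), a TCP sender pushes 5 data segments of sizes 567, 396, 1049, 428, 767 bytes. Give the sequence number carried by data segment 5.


The SYN occupies sequence number ISN = 43617, so the first data byte is ISN + 1 = 43618.
SEQ of data segment i = (ISN + 1) + sum of payload sizes of segments 1..i-1.
Segment 1: SEQ = 43618, payload = 567 bytes
Segment 2: SEQ = 44185, payload = 396 bytes
Segment 3: SEQ = 44581, payload = 1049 bytes
Segment 4: SEQ = 45630, payload = 428 bytes
Segment 5: SEQ = 46058, payload = 767 bytes
SEQ of segment 5 = 43618 + 567 + 396 + 1049 + 428 = 46058

46058


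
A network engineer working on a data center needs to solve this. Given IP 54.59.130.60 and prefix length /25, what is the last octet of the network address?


Given: IP = 54.59.130.60, prefix = /25
Subnet mask = 255.255.255.128
Last octet of IP: 60
Last octet of mask: 128
Network last octet = 60 AND 128 = 0

0


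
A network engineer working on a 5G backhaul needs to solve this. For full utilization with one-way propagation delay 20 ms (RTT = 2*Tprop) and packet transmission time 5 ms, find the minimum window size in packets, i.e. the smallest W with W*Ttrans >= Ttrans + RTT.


Given: Ttrans = 5 ms, RTT = 40 ms (= 2 * Tprop, Tprop = 20 ms)
Time until first ACK returns = Ttrans + RTT = 5 + 40 = 45 ms
Need W * Ttrans >= Ttrans + RTT  ->  W >= (Ttrans + RTT) / Ttrans
(Ttrans + RTT) / Ttrans = 45 / 5 = 9
W_min = ceil(9) = 9

9


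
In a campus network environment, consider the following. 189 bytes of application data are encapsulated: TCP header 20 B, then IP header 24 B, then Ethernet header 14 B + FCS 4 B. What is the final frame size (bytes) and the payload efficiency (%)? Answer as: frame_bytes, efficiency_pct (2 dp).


TCP segment = 189 + 20 = 209 B
IP packet = 209 + 24 = 233 B
Ethernet frame = 233 + 14 + 4 = 251 B
Efficiency = app / frame = 189 / 251 = 0.752988 = 75.2988% -> 75.30% (2 dp)

251, 75.30


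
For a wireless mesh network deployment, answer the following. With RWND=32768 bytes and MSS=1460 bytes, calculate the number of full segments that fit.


Given: RWND = 32768 bytes, MSS = 1460 bytes
Full segments = floor(RWND / MSS)
Full segments = floor(32768 / 1460)
Full segments = floor(22.4438) = 22

22


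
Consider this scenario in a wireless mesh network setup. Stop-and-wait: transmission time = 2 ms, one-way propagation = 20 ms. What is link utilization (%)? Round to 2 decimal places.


Given: Ttrans = 2 ms, Tprop = 20 ms
RTT = 2 * Tprop = 2 * 20 = 40 ms
U = Ttrans / (Ttrans + RTT)
U = 2 / (2 + 40)
U = 2 / 42 = 0.047619
U% = 4.76%

4.76


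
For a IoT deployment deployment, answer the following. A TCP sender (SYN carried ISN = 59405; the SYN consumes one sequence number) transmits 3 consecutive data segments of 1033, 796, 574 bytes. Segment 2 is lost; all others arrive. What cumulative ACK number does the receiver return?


SYN uses sequence number 59405; first data byte = ISN + 1 = 59406.
Segment 1: SEQ = 59406, len = 1033 B, covers [59406, 60438]
Segment 2: SEQ = 60439, len = 796 B, covers [60439, 61234] [LOST]
Segment 3: SEQ = 61235, len = 574 B, covers [61235, 61808]
In-order data received: bytes [59406, 60438] (segments 1..1).
Segment 2 missing -> gap begins at byte 60439; later segments buffered out of order.
Cumulative ACK = next expected in-order byte = 59406 + 1033 = 60439

60439


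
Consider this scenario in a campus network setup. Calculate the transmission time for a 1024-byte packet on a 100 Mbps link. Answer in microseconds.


Given: packet = 1024 bytes, bandwidth = 100 Mbps
Packet in bits = 1024 * 8 = 8192 bits
Bandwidth = 100 * 10^6 = 100000000 bps
Time = 8192 / 100000000 seconds
Time in us = 8192 * 10^6 / 100000000 = 81.92

81.92


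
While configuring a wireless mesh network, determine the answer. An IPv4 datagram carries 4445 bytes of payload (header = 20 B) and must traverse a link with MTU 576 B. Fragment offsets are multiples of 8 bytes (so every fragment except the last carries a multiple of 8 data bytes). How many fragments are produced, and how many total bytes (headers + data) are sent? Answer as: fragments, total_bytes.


Max data per non-final fragment = floor((MTU - header)/8)*8 = floor((576 - 20)/8)*8 = floor(556/8)*8 = 552 B
Final fragment needs no 8-byte alignment: it can carry up to MTU - header = 556 B
Non-final fragments needed = ceil((payload - 556) / 552) = ceil(3889/552) = ceil(7.0453) = 8
Number of fragments = 8 + 1 = 9
Fragment sizes (data): 8 * 552 B + 29 B (last, 29 <= 556 OK)
Total bytes sent = payload + n_frags * header = 4445 + 9*20 = 4445 + 180 = 4625 B

9, 4625


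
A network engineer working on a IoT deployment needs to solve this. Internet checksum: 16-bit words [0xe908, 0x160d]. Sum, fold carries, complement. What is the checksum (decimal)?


Given words: [0xe908, 0x160d]
Step 1: Sum all words
Raw sum = 59656 + 5645 = 65301
One's complement = ~65301 & 0xFFFF = 234

234


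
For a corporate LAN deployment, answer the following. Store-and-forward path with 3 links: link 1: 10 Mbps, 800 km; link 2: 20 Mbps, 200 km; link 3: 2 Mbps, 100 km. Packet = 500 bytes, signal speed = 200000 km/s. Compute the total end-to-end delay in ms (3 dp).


Packet = 500 bytes = 4000 bits. Store-and-forward: sum (t_trans + t_prop) per link.
Link 1: t_trans = 4000/(10*10^6) s = 0.4000 ms; t_prop = 800/200000 s = 4.0000 ms; subtotal = 4.4000 ms
Link 2: t_trans = 4000/(20*10^6) s = 0.2000 ms; t_prop = 200/200000 s = 1.0000 ms; subtotal = 1.2000 ms
Link 3: t_trans = 4000/(2*10^6) s = 2.0000 ms; t_prop = 100/200000 s = 0.5000 ms; subtotal = 2.5000 ms
End-to-end = 4.4000 + 1.2000 + 2.5000 = 8.1000 ms -> 8.100 ms (3 dp)

8.100


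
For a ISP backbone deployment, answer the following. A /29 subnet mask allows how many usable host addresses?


Given: subnet mask /29
Host bits = 32 - 29 = 3
Total addresses = 2^3 = 8
Usable hosts = 8 - 2 (network + broadcast) = 6

6


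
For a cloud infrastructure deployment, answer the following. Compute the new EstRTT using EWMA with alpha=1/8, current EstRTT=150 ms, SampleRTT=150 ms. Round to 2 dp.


Given: EstRTT = 150 ms, SampleRTT = 150 ms, alpha = 1/8
New EstRTT = (1 - alpha) * EstRTT + alpha * SampleRTT
(7/8) * 150 = 131.25
(1/8) * 150 = 18.75
New EstRTT = 131.25 + 18.75 = 150 ms -> 150.00 ms (2 dp)

150.00


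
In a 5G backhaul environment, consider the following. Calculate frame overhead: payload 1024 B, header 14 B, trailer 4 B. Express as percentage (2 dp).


Given: payload = 1024 B, header = 14 B, trailer = 4 B
Overhead bytes = header + trailer = 14 + 4 = 18
Total frame = payload + overhead = 1024 + 18 = 1042
Overhead % = 18 / 1042 * 100 = 1.7274% -> 1.73% (2 dp)

1.73


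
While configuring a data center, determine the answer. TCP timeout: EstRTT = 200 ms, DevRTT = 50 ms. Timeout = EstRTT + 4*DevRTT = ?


Given: EstRTT = 200 ms, DevRTT = 50 ms
Timeout = EstRTT + 4 * DevRTT
4 * DevRTT = 4 * 50 = 200
Timeout = 200 + 200 = 400 ms

400


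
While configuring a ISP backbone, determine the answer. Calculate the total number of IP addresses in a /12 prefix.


Given: CIDR prefix /12
Host bits = 32 - 12 = 20
Total addresses = 2^20 = 1048576

1048576


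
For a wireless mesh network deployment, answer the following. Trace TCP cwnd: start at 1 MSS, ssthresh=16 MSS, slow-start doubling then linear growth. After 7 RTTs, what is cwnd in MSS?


RTT 0: cwnd = 1 MSS (initial)
RTT 1: cwnd = 2 MSS (slow start, doubled)
RTT 2: cwnd = 4 MSS (slow start, doubled)
RTT 3: cwnd = 8 MSS (slow start, doubled)
RTT 4: cwnd = 16 MSS (slow start, doubled)
RTT 5: cwnd = 17 MSS (congestion avoidance, +1)
RTT 6: cwnd = 18 MSS (congestion avoidance, +1)
RTT 7: cwnd = 19 MSS (congestion avoidance, +1)

19


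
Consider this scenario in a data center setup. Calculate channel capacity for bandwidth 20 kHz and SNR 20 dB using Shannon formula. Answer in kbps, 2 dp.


Given: B = 20 kHz, SNR = 20 dB
SNR linear = 10^(20/10) = 100
1 + SNR = 101
log2(101) = 6.6582114828
C = 20 * 1000 * 6.6582114828 = 133164.2297 bps
C = 133.164230 kbps -> 133.16 kbps (2 dp)

133.16


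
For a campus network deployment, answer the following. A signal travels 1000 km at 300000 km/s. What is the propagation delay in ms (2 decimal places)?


Given: distance = 1000 km, speed = 300000 km/s
Delay = distance / speed = 1000 / 300000 seconds
Delay in ms = 1000 * 1000 / 300000
Delay = 3.3333 ms
Rounded to 2 dp = 3.33 ms

3.33


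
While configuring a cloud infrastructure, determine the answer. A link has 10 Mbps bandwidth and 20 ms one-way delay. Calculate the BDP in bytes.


Given: bandwidth = 10 Mbps, delay = 20 ms
BDP in bits = 10 * 10^6 * 20 / 1000
BDP in bits = 200000
BDP in bytes = 200000 / 8 = 25000

25000


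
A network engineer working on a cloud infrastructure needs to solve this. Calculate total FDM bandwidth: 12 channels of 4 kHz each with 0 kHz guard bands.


Given: 12 channels, 4 kHz each, guard = 0 kHz
Channel bandwidth = 12 * 4 = 48 kHz
Guard bands = 11 gaps * 0 kHz = 0 kHz
Total = 48 + 0 = 48 kHz

48


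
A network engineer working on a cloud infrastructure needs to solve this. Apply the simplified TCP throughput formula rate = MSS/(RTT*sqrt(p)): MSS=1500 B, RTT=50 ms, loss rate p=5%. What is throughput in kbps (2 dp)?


Given: MSS = 1500 bytes, RTT = 50 ms, loss = 5%
RTT in seconds = 50 / 1000 = 0.05
Loss rate = 5% = 0.05
sqrt(loss) = sqrt(0.05) = 0.223606797750
Throughput (bytes/s) = 1500 / (0.05 * 0.223606797750) = 134164.0786
Throughput (kbps) = 134164.0786 * 8 / 1000 = 1073.312629 -> 1073.31 kbps (2 dp)

1073.31


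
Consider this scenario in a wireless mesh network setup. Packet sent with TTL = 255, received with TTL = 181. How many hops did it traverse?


Given: initial TTL = 255, received TTL = 181
Hops = initial TTL - received TTL
Hops = 255 - 181 = 74

74


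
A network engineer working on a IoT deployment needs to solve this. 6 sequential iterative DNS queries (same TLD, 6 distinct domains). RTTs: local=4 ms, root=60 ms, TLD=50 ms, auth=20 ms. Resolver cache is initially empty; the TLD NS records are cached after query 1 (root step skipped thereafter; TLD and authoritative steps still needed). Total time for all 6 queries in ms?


Lookup 1 (cold cache): local + root + TLD + auth = 4 + 60 + 50 + 20 = 134 ms
Lookups 2..6 (TLD NS cached -> skip root; new domain -> still ask TLD and auth): local + TLD + auth = 4 + 50 + 20 = 74 ms each
Remaining 5 lookups: 5 * 74 = 370 ms
Total = 134 + 370 = 504 ms

504


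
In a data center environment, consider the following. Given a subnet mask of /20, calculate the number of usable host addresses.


Given: subnet mask /20
Host bits = 32 - 20 = 12
Total addresses = 2^12 = 4096
Usable hosts = 4096 - 2 (network + broadcast) = 4094

4094


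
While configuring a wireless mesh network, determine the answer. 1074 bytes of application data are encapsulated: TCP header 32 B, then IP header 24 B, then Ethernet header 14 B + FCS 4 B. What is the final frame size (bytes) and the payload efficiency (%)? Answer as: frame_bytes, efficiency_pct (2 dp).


TCP segment = 1074 + 32 = 1106 B
IP packet = 1106 + 24 = 1130 B
Ethernet frame = 1130 + 14 + 4 = 1148 B
Efficiency = app / frame = 1074 / 1148 = 0.935540 = 93.5540% -> 93.55% (2 dp)

1148, 93.55


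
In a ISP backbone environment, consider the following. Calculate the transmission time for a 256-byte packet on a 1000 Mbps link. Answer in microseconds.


Given: packet = 256 bytes, bandwidth = 1000 Mbps
Packet in bits = 256 * 8 = 2048 bits
Bandwidth = 1000 * 10^6 = 1000000000 bps
Time = 2048 / 1000000000 seconds
Time in us = 2048 * 10^6 / 1000000000 = 2.048

2.048


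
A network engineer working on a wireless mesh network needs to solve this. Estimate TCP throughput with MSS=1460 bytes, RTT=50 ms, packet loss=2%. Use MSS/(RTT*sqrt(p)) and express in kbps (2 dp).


Given: MSS = 1460 bytes, RTT = 50 ms, loss = 2%
RTT in seconds = 50 / 1000 = 0.05
Loss rate = 2% = 0.02
sqrt(loss) = sqrt(0.02) = 0.141421356237
Throughput (bytes/s) = 1460 / (0.05 * 0.141421356237) = 206475.1801
Throughput (kbps) = 206475.1801 * 8 / 1000 = 1651.801441 -> 1651.80 kbps (2 dp)

1651.80


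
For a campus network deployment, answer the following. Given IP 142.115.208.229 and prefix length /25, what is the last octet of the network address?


Given: IP = 142.115.208.229, prefix = /25
Subnet mask = 255.255.255.128
Last octet of IP: 229
Last octet of mask: 128
Network last octet = 229 AND 128 = 128

128


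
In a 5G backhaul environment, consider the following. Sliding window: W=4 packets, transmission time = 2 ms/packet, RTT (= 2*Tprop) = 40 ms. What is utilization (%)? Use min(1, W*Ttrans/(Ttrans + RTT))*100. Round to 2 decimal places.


Given: W = 4, Ttrans = 2 ms, RTT = 40 ms (= 2 * Tprop, Tprop = 20 ms)
Cycle time = Ttrans + RTT = 2 + 40 = 42 ms (first packet sent until its ACK returns)
W * Ttrans = 4 * 2 = 8 ms of sending per cycle
W * Ttrans / (Ttrans + RTT) = 8 / 42 = 0.190476
U = min(1, 0.190476) = 0.190476
U% = 19.05%

19.05


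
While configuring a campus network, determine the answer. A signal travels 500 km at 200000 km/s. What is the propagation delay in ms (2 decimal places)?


Given: distance = 500 km, speed = 200000 km/s
Delay = distance / speed = 500 / 200000 seconds
Delay in ms = 500 * 1000 / 200000
Delay = 2.5000 ms
Rounded to 2 dp = 2.50 ms

2.50


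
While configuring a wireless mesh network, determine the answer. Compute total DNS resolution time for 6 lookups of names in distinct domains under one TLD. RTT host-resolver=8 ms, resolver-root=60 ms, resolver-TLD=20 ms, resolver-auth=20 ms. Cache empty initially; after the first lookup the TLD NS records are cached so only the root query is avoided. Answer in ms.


Lookup 1 (cold cache): local + root + TLD + auth = 8 + 60 + 20 + 20 = 108 ms
Lookups 2..6 (TLD NS cached -> skip root; new domain -> still ask TLD and auth): local + TLD + auth = 8 + 20 + 20 = 48 ms each
Remaining 5 lookups: 5 * 48 = 240 ms
Total = 108 + 240 = 348 ms

348


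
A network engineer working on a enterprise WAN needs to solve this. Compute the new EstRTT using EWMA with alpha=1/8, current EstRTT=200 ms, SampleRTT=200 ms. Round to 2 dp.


Given: EstRTT = 200 ms, SampleRTT = 200 ms, alpha = 1/8
New EstRTT = (1 - alpha) * EstRTT + alpha * SampleRTT
(7/8) * 200 = 175
(1/8) * 200 = 25
New EstRTT = 175 + 25 = 200 ms -> 200.00 ms (2 dp)

200.00


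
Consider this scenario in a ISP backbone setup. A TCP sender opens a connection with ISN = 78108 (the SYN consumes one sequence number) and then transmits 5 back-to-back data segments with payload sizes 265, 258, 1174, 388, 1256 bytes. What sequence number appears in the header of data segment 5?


The SYN occupies sequence number ISN = 78108, so the first data byte is ISN + 1 = 78109.
SEQ of data segment i = (ISN + 1) + sum of payload sizes of segments 1..i-1.
Segment 1: SEQ = 78109, payload = 265 bytes
Segment 2: SEQ = 78374, payload = 258 bytes
Segment 3: SEQ = 78632, payload = 1174 bytes
Segment 4: SEQ = 79806, payload = 388 bytes
Segment 5: SEQ = 80194, payload = 1256 bytes
SEQ of segment 5 = 78109 + 265 + 258 + 1174 + 388 = 80194

80194


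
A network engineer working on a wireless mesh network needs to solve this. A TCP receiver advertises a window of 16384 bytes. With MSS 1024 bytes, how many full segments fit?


Given: RWND = 16384 bytes, MSS = 1024 bytes
Full segments = floor(RWND / MSS)
Full segments = floor(16384 / 1024)
Full segments = floor(16.0) = 16

16


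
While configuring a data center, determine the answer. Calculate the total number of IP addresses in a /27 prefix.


Given: CIDR prefix /27
Host bits = 32 - 27 = 5
Total addresses = 2^5 = 32

32


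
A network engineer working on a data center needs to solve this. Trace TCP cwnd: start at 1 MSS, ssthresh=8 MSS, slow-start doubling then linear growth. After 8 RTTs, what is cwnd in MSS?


RTT 0: cwnd = 1 MSS (initial)
RTT 1: cwnd = 2 MSS (slow start, doubled)
RTT 2: cwnd = 4 MSS (slow start, doubled)
RTT 3: cwnd = 8 MSS (slow start, doubled)
RTT 4: cwnd = 9 MSS (congestion avoidance, +1)
RTT 5: cwnd = 10 MSS (congestion avoidance, +1)
RTT 6: cwnd = 11 MSS (congestion avoidance, +1)
RTT 7: cwnd = 12 MSS (congestion avoidance, +1)
RTT 8: cwnd = 13 MSS (congestion avoidance, +1)

13


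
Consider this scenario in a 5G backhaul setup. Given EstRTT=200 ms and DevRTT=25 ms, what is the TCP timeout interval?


Given: EstRTT = 200 ms, DevRTT = 25 ms
Timeout = EstRTT + 4 * DevRTT
4 * DevRTT = 4 * 25 = 100
Timeout = 200 + 100 = 300 ms

300


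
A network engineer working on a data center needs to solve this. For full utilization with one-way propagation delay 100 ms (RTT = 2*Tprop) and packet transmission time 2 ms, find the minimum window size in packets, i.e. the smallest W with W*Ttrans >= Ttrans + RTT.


Given: Ttrans = 2 ms, RTT = 200 ms (= 2 * Tprop, Tprop = 100 ms)
Time until first ACK returns = Ttrans + RTT = 2 + 200 = 202 ms
Need W * Ttrans >= Ttrans + RTT  ->  W >= (Ttrans + RTT) / Ttrans
(Ttrans + RTT) / Ttrans = 202 / 2 = 101
W_min = ceil(101) = 101

101


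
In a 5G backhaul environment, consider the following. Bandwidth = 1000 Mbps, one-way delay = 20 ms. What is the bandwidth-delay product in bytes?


Given: bandwidth = 1000 Mbps, delay = 20 ms
BDP in bits = 1000 * 10^6 * 20 / 1000
BDP in bits = 20000000
BDP in bytes = 20000000 / 8 = 2500000

2500000


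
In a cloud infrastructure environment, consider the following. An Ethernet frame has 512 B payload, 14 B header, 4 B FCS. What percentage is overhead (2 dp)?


Given: payload = 512 B, header = 14 B, trailer = 4 B
Overhead bytes = header + trailer = 14 + 4 = 18
Total frame = payload + overhead = 512 + 18 = 530
Overhead % = 18 / 530 * 100 = 3.3962% -> 3.40% (2 dp)

3.40


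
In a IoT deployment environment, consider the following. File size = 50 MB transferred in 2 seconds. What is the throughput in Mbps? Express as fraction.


Given: file = 50 MB, time = 2 s
File in Mb = 50 * 8 = 400 Mb
Throughput = 400 / 2 Mbps
Throughput = 200 Mbps

200


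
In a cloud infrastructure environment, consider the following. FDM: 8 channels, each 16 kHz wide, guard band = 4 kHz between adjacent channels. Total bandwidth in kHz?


Given: 8 channels, 16 kHz each, guard = 4 kHz
Channel bandwidth = 8 * 16 = 128 kHz
Guard bands = 7 gaps * 4 kHz = 28 kHz
Total = 128 + 28 = 156 kHz

156


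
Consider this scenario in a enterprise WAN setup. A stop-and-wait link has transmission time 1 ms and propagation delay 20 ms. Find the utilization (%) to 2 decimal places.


Given: Ttrans = 1 ms, Tprop = 20 ms
RTT = 2 * Tprop = 2 * 20 = 40 ms
U = Ttrans / (Ttrans + RTT)
U = 1 / (1 + 40)
U = 1 / 41 = 0.02439
U% = 2.44%

2.44


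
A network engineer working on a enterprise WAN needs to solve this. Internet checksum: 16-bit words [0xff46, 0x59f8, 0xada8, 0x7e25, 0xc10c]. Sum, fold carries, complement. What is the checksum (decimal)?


Given words: [0xff46, 0x59f8, 0xada8, 0x7e25, 0xc10c]
Step 1: Sum all words
Raw sum = 65350 + 23032 + 44456 + 32293 + 49420 = 214551
Step 2: Fold carry: (17943 + 3) = 17946
One's complement = ~17946 & 0xFFFF = 47589

47589


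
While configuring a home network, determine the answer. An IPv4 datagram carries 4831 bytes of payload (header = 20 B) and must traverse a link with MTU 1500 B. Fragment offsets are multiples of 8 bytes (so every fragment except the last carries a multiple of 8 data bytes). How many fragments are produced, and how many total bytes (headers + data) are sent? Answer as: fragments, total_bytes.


Max data per non-final fragment = floor((MTU - header)/8)*8 = floor((1500 - 20)/8)*8 = floor(1480/8)*8 = 1480 B
Final fragment needs no 8-byte alignment: it can carry up to MTU - header = 1480 B
Non-final fragments needed = ceil((payload - 1480) / 1480) = ceil(3351/1480) = ceil(2.2642) = 3
Number of fragments = 3 + 1 = 4
Fragment sizes (data): 3 * 1480 B + 391 B (last, 391 <= 1480 OK)
Total bytes sent = payload + n_frags * header = 4831 + 4*20 = 4831 + 80 = 4911 B

4, 4911


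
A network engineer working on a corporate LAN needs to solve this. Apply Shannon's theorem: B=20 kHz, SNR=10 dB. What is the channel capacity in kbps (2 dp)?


Given: B = 20 kHz, SNR = 10 dB
SNR linear = 10^(10/10) = 10
1 + SNR = 11
log2(11) = 3.4594316186
C = 20 * 1000 * 3.4594316186 = 69188.6324 bps
C = 69.188632 kbps -> 69.19 kbps (2 dp)

69.19


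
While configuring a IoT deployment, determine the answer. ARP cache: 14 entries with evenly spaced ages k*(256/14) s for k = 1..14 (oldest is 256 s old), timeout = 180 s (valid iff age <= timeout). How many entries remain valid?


Ages are k * 256/14 s for k = 1..14 (spacing = 18.2857 s).
Entry k is valid iff k * 256/14 <= 180 iff k <= 14 * 180 / 256 = 9.8438
n_valid = floor(9.8438) = 9
(n_stale = 14 - 9 = 5)

9


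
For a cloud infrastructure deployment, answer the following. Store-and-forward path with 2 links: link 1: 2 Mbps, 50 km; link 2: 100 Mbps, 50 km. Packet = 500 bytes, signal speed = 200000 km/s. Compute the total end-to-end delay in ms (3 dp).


Packet = 500 bytes = 4000 bits. Store-and-forward: sum (t_trans + t_prop) per link.
Link 1: t_trans = 4000/(2*10^6) s = 2.0000 ms; t_prop = 50/200000 s = 0.2500 ms; subtotal = 2.2500 ms
Link 2: t_trans = 4000/(100*10^6) s = 0.0400 ms; t_prop = 50/200000 s = 0.2500 ms; subtotal = 0.2900 ms
End-to-end = 2.2500 + 0.2900 = 2.5400 ms -> 2.540 ms (3 dp)

2.540


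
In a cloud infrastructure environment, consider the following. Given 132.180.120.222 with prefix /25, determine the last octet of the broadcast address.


Given: IP = 132.180.120.222, prefix = /25
Host bits = 32 - 25 = 7
Network last octet = 222 AND mask = 128
Host part size = 2^7 - 1 = 127
Broadcast last octet = 128 OR 127 = 255

255


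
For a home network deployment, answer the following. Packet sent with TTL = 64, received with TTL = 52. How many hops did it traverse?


Given: initial TTL = 64, received TTL = 52
Hops = initial TTL - received TTL
Hops = 64 - 52 = 12

12


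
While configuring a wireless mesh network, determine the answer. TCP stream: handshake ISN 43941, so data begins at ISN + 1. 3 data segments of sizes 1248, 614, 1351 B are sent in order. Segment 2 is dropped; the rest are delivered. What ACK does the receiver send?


SYN uses sequence number 43941; first data byte = ISN + 1 = 43942.
Segment 1: SEQ = 43942, len = 1248 B, covers [43942, 45189]
Segment 2: SEQ = 45190, len = 614 B, covers [45190, 45803] [LOST]
Segment 3: SEQ = 45804, len = 1351 B, covers [45804, 47154]
In-order data received: bytes [43942, 45189] (segments 1..1).
Segment 2 missing -> gap begins at byte 45190; later segments buffered out of order.
Cumulative ACK = next expected in-order byte = 43942 + 1248 = 45190

45190


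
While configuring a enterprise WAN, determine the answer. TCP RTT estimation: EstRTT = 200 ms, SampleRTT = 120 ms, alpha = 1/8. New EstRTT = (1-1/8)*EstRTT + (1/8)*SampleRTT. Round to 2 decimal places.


Given: EstRTT = 200 ms, SampleRTT = 120 ms, alpha = 1/8
New EstRTT = (1 - alpha) * EstRTT + alpha * SampleRTT
(7/8) * 200 = 175
(1/8) * 120 = 15
New EstRTT = 175 + 15 = 190 ms -> 190.00 ms (2 dp)

190.00


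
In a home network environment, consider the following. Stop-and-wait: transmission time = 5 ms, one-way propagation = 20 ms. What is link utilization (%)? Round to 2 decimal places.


Given: Ttrans = 5 ms, Tprop = 20 ms
RTT = 2 * Tprop = 2 * 20 = 40 ms
U = Ttrans / (Ttrans + RTT)
U = 5 / (5 + 40)
U = 5 / 45 = 0.111111
U% = 11.11%

11.11


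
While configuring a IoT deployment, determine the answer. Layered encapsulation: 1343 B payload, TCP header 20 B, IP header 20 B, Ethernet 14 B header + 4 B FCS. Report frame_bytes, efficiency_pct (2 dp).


TCP segment = 1343 + 20 = 1363 B
IP packet = 1363 + 20 = 1383 B
Ethernet frame = 1383 + 14 + 4 = 1401 B
Efficiency = app / frame = 1343 / 1401 = 0.958601 = 95.8601% -> 95.86% (2 dp)

1401, 95.86


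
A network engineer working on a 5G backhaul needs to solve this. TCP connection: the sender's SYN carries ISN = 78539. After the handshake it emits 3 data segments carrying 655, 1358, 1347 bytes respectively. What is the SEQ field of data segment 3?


The SYN occupies sequence number ISN = 78539, so the first data byte is ISN + 1 = 78540.
SEQ of data segment i = (ISN + 1) + sum of payload sizes of segments 1..i-1.
Segment 1: SEQ = 78540, payload = 655 bytes
Segment 2: SEQ = 79195, payload = 1358 bytes
Segment 3: SEQ = 80553, payload = 1347 bytes
SEQ of segment 3 = 78540 + 655 + 1358 = 80553

80553


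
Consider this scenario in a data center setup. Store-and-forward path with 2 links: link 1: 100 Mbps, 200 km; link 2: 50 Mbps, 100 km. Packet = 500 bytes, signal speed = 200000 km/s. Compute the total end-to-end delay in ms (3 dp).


Packet = 500 bytes = 4000 bits. Store-and-forward: sum (t_trans + t_prop) per link.
Link 1: t_trans = 4000/(100*10^6) s = 0.0400 ms; t_prop = 200/200000 s = 1.0000 ms; subtotal = 1.0400 ms
Link 2: t_trans = 4000/(50*10^6) s = 0.0800 ms; t_prop = 100/200000 s = 0.5000 ms; subtotal = 0.5800 ms
End-to-end = 1.0400 + 0.5800 = 1.6200 ms -> 1.620 ms (3 dp)

1.620


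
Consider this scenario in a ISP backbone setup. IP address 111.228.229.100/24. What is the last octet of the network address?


Given: IP = 111.228.229.100, prefix = /24
Subnet mask = 255.255.255.0
Last octet of IP: 100
Last octet of mask: 0
Network last octet = 100 AND 0 = 0

0


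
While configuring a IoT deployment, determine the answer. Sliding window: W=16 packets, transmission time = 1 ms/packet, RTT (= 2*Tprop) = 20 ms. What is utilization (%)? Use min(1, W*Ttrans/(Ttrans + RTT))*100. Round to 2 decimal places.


Given: W = 16, Ttrans = 1 ms, RTT = 20 ms (= 2 * Tprop, Tprop = 10 ms)
Cycle time = Ttrans + RTT = 1 + 20 = 21 ms (first packet sent until its ACK returns)
W * Ttrans = 16 * 1 = 16 ms of sending per cycle
W * Ttrans / (Ttrans + RTT) = 16 / 21 = 0.761905
U = min(1, 0.761905) = 0.761905
U% = 76.19%

76.19


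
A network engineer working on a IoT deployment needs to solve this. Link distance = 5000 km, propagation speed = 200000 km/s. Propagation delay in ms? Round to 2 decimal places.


Given: distance = 5000 km, speed = 200000 km/s
Delay = distance / speed = 5000 / 200000 seconds
Delay in ms = 5000 * 1000 / 200000
Delay = 25.0000 ms
Rounded to 2 dp = 25.00 ms

25.00
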